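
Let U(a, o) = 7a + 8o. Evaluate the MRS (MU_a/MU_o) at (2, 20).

MU_a = 7, MU_o = 8, so MRS = 7/8 = 0.875 at every bundle.
At (2, 20): MRS = 0.875.
That is, one extra unit of a is worth 0.875 units of o at the margin.

MRS = 0.875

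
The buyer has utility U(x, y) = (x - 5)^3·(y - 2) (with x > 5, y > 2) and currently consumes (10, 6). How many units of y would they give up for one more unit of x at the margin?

MU_x = 3·(x−5)^2·(y−2), MU_y = (x−5)^3.
MRS = (3/1)·(y−2)/(x−5).
At (10, 6): MRS = 2.4.
So at (10, 6) the consumer would give up 2.4 units of y for one more unit of x.

MRS = 2.4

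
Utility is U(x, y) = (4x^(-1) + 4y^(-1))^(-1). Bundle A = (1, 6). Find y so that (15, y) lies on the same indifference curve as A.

y = 10/11

U depends on (x, y) only through S = 4x^(-1) + 4y^(-1), so equal utility means equal S. At (1, 6): S = 14/3.
With x = 15: 4·15^(-1) = 4/15, so 4y^(-1) = 14/3 − 4/15 = 4.4, i.e. y^(-1) = 1.1.
Hence y = 1/1.1 = 10/11.
Check: U(15, 10/11) = 0.2143.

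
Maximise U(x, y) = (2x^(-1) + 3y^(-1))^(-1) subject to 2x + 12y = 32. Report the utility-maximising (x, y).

For CES with ρ = -1, MRS = (2/3)·(y/x)^2.
Tangency: set MRS = p_x/p_y = 2/12 = 1/6.
So (y/x)^2 = 0.25; taking the square root, y/x = 0.5, i.e. y = 0.5·x.
Substitute into the budget 2·x + 12·y = 32: 8·x = 32, so x* = 4 and y* = 0.5·4 = 2.

x* = 4, y* = 2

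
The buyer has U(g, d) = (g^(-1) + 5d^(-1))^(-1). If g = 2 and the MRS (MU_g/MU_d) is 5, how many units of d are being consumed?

For CES with ρ = -1, MRS = (1/5)·(d/g)^2.
Setting (1/5)·(d/2)^2 = 5 gives (d/2)^2 = 25, so d/2 = 5 and d = 10.

d = 10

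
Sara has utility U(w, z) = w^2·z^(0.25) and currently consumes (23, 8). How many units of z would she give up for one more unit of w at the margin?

MRS = 64/23

MU_w = 2·w·z^(0.25) and MU_z = 0.25·w^2·z^(-0.75).
MRS = MU_w/MU_z = (8)·z/w.
At (23, 8): MRS = 64/23.
The indifference curve has slope −64/23 at this bundle.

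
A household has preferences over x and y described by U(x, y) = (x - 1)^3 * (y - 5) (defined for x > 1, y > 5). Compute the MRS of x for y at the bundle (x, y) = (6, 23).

MU_x = 3·(x−1)^2·(y−5), MU_y = (x−1)^3.
MRS = (3/1)·(y−5)/(x−1).
At (6, 23): MRS = 10.8.
So at (6, 23) the consumer would give up 10.8 units of y for one more unit of x.

MRS = 10.8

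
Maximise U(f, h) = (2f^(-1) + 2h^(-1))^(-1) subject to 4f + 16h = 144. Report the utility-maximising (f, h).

For CES with ρ = -1, MRS = (h/f)^2.
Tangency: set MRS = p_f/p_h = 4/16 = 0.25.
So (h/f)^2 = 0.25; taking the square root, h/f = 0.5, i.e. h = 0.5·f.
Substitute into the budget 4·f + 16·h = 144: 12·f = 144, so f* = 12 and h* = 0.5·12 = 6.

f* = 12, h* = 6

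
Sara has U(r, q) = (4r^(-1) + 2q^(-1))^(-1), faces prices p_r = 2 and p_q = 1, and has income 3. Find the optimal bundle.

For CES with ρ = -1, MRS = (4/2)·(q/r)^2.
Tangency: set MRS = p_r/p_q = 2/1 = 2.
So (q/r)^2 = 1; taking the square root, q/r = 1, i.e. q = r.
Substitute into the budget 2·r + 1·q = 3: 3·r = 3, so r* = 1 and q* = 1.

r* = 1, q* = 1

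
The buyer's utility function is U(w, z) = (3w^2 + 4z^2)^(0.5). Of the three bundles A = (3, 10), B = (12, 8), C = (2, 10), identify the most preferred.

Bundle B

Evaluate utility at each bundle:
U(A) = 20.664.
U(B) = 26.230.
U(C) = 20.298.
Highest utility is B, so B ≻ A ≻ C.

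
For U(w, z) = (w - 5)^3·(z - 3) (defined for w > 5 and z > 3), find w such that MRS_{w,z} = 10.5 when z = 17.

MU_w = 3·(w−5)^2·(z−3), MU_z = (w−5)^3.
MRS = (3/1)·(z−3)/(w−5).
Substitute z = 17: MRS = 42/(w − 5). Setting this equal to 10.5 gives w − 5 = 42/10.5 = 4, so w = 9.

w = 9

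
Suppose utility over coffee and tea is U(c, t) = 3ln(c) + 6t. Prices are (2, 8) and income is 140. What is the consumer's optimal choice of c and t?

MU_c = 3/c, MU_t = 6.
MRS = 3/c ÷ 6.
Tangency: set MRS = p_c/p_t = 2/8 = 0.25.
MRS depends only on c: 0.5/c = 0.25 ⇒ c* = 0.5/0.25 = 2.
From the budget, 8·t = 140 − 2·2 = 136, so t* = 17.

c* = 2, t* = 17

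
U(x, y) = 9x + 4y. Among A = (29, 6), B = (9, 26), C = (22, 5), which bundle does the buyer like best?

Evaluate utility at each bundle:
U(A) = 285.
U(B) = 185.
U(C) = 218.
Highest utility is A, so A ≻ C ≻ B.

Bundle A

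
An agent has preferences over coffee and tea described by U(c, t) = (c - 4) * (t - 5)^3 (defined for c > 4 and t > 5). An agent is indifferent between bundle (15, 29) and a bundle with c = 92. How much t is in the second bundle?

t = 17

U(15, 29) = 152064.
Set U(92, t) = 152064 and solve.
With c = 92: (92 − 4) = 88, so (t − 5)^3 = 152064/88 = 1728.
Taking the cube root (with t > 5): t − 5 = 12, so t = 17.
Check: U(92, 17) = 152064.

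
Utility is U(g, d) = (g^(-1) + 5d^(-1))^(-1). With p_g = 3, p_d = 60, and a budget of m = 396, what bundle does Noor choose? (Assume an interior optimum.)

For CES with ρ = -1, MRS = (1/5)·(d/g)^2.
Tangency: set MRS = p_g/p_d = 3/60 = 0.05.
So (d/g)^2 = 0.25; taking the square root, d/g = 0.5, i.e. d = 0.5·g.
Substitute into the budget 3·g + 60·d = 396: 33·g = 396, so g* = 12 and d* = 0.5·12 = 6.

g* = 12, d* = 6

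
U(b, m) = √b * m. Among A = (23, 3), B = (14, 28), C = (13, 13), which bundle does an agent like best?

Evaluate utility at each bundle:
U(A) = 14.387.
U(B) = 104.766.
U(C) = 46.872.
Highest utility is B, so B ≻ C ≻ A.

Bundle B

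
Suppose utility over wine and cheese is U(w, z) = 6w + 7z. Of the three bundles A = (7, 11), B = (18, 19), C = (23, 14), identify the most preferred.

Bundle B

Evaluate utility at each bundle:
U(A) = 119.
U(B) = 241.
U(C) = 236.
Highest utility is B, so B ≻ C ≻ A.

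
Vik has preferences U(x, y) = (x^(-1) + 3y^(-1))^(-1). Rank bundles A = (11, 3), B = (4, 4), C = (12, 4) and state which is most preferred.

Evaluate utility at each bundle:
U(A) = 0.917.
U(B) = 1.000.
U(C) = 1.200.
Highest utility is C, so C ≻ B ≻ A.

Bundle C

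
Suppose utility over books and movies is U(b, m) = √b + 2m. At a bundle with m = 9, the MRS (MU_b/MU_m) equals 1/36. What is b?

b = 81

MU_b = 1/(2√b), MU_m = 2.
MRS = 1/(2√b) ÷ 2.
MRS depends only on b: 0.25/√b = 1/36 ⇒ √b = 0.25/(1/36) = 9 ⇒ b = 81.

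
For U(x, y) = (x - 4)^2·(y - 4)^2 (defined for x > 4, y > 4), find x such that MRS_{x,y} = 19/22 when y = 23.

x = 26

MU_x = 2·(x−4)·(y−4)^2, MU_y = 2·(x−4)^2·(y−4).
MRS = (y−4)/(x−4).
Substitute y = 23: MRS = 19/(x − 4). Setting this equal to 19/22 gives x − 4 = 19/(19/22) = 22, so x = 26.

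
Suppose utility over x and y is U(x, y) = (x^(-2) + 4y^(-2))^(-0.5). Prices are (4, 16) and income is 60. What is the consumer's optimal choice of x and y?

x* = 3, y* = 3

For CES with ρ = -2, MRS = (1/4)·(y/x)^3.
Tangency: set MRS = p_x/p_y = 4/16 = 0.25.
So (y/x)^3 = 1; taking the cube root, y/x = 1, i.e. y = x.
Substitute into the budget 4·x + 16·y = 60: 20·x = 60, so x* = 3 and y* = 3.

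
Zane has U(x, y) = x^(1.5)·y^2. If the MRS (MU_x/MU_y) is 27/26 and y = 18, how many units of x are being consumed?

x = 13

MU_x = 1.5·√x·y^2 and MU_y = 2·x^(1.5)·y.
MRS = MU_x/MU_y = (0.75)·y/x.
Substitute y = 18: MRS = 13.5/x. Setting 13.5/x = 27/26 gives x = 13.5/(27/26) = 13.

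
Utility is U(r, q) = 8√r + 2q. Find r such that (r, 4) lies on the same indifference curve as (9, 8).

r = 16

U(9, 8) = 40.
Set U(r, 4) = 40 and solve.
With q = 4: 8√r = 40 − 2·4 = 32, so √r = 4 and r = 16.
Check: U(16, 4) = 40.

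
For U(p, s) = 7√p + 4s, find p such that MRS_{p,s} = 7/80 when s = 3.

MU_p = 7/(2√p), MU_s = 4.
MRS = 7/(2√p) ÷ 4.
MRS depends only on p: 0.875/√p = 7/80 ⇒ √p = 0.875/(7/80) = 10 ⇒ p = 100.

p = 100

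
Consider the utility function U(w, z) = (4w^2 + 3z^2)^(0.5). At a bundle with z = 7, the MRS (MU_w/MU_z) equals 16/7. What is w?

For CES with ρ = 2, MRS = (4/3)·(z/w)^(-1).
Setting (4/3)·(7/w)^(-1) = 16/7 gives (7/w)^(-1) = 12/7, so 7/w = 7/12 and w = 12.

w = 12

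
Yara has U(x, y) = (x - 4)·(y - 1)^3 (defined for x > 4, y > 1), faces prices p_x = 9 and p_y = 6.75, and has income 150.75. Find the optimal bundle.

MU_x = (y−1)^3, MU_y = 3·(x−4)·(y−1)^2.
MRS = (1/3)·(y−1)/(x−4).
Tangency: set MRS = p_x/p_y = 9/6.75 = 4/3.
So (1/3)·(y − 1)/(x − 4) = 4/3, i.e. (y − 1) = 4·(x − 4).
Rewrite the budget in excess-of-subsistence terms: 9·(x − 4) + 6.75·(y − 1) = 150.75 − 9·4 − 6.75·1 = 108.
Substituting, 36·(x − 4) = 108, so x − 4 = 3 and x* = 7.
Then y − 1 = 4·3 = 12, so y* = 13.

x* = 7, y* = 13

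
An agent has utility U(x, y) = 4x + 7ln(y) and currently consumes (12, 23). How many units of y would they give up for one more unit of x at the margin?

MU_x = 4, MU_y = 7/y.
MRS = 4 ÷ (7/y).
At (12, 23): MRS = 92/7.
The indifference curve has slope −92/7 at this bundle.

MRS = 92/7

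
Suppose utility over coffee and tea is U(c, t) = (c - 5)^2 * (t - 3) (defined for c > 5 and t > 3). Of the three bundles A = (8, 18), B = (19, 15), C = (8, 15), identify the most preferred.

Bundle B

Evaluate utility at each bundle:
U(A) = 135.
U(B) = 2352.
U(C) = 108.
Highest utility is B, so B ≻ A ≻ C.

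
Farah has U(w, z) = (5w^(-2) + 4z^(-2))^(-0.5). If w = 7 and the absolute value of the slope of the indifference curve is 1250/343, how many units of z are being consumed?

z = 10

For CES with ρ = -2, MRS = (5/4)·(z/w)^3.
Setting (5/4)·(z/7)^3 = 1250/343 gives (z/7)^3 = 1000/343, so z/7 = 10/7 and z = 10.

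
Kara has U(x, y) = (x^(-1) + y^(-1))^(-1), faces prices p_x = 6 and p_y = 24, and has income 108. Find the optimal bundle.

x* = 6, y* = 3

For CES with ρ = -1, MRS = (y/x)^2.
Tangency: set MRS = p_x/p_y = 6/24 = 0.25.
So (y/x)^2 = 0.25; taking the square root, y/x = 0.5, i.e. y = 0.5·x.
Substitute into the budget 6·x + 24·y = 108: 18·x = 108, so x* = 6 and y* = 0.5·6 = 3.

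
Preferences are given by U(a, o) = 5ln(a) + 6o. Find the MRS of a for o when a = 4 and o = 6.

MU_a = 5/a, MU_o = 6.
MRS = 5/a ÷ 6.
At (4, 6): MRS = 5/24.
That is, one extra unit of a is worth 5/24 units of o at the margin.

MRS = 5/24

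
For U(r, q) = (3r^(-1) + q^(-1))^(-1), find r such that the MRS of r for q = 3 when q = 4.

r = 4

For CES with ρ = -1, MRS = (3/1)·(q/r)^2.
Setting (3/1)·(4/r)^2 = 3 gives (4/r)^2 = 1, so 4/r = 1 and r = 4.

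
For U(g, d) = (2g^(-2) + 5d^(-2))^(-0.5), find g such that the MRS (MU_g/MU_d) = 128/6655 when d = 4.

g = 11

For CES with ρ = -2, MRS = (2/5)·(d/g)^3.
Setting (2/5)·(4/g)^3 = 128/6655 gives (4/g)^3 = 64/1331, so 4/g = 4/11 and g = 11.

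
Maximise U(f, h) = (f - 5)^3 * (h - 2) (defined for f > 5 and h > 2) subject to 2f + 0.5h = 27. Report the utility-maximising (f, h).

f* = 11, h* = 10

MU_f = 3·(f−5)^2·(h−2), MU_h = (f−5)^3.
MRS = (3/1)·(h−2)/(f−5).
Tangency: set MRS = p_f/p_h = 2/0.5 = 4.
So (3/1)·(h − 2)/(f − 5) = 4, i.e. (h − 2) = (4/3)·(f − 5).
Rewrite the budget in excess-of-subsistence terms: 2·(f − 5) + 0.5·(h − 2) = 27 − 2·5 − 0.5·2 = 16.
Substituting, (8/3)·(f − 5) = 16, so f − 5 = 6 and f* = 11.
Then h − 2 = (4/3)·6 = 8, so h* = 10.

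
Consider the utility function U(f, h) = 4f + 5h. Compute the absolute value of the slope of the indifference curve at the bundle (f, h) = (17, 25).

MRS = 0.8

MU_f = 4, MU_h = 5, so MRS = 4/5 = 0.8 at every bundle.
At (17, 25): MRS = 0.8.
The indifference curve has slope −0.8 at this bundle.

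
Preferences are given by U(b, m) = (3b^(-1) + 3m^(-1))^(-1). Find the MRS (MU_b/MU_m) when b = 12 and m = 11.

MRS = 121/144

For CES with ρ = -1, MRS = (m/b)^2.
At (12, 11): MRS = 121/144.
So at (12, 11) the consumer would give up 121/144 units of m for one more unit of b.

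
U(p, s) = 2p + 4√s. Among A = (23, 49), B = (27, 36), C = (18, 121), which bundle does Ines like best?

Evaluate utility at each bundle:
U(A) = 74.000.
U(B) = 78.000.
U(C) = 80.000.
Highest utility is C, so C ≻ B ≻ A.

Bundle C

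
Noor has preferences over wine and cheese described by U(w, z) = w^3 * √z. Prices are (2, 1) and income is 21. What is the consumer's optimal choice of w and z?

MU_w = 3·w^2·√z and MU_z = 0.5·w^3·z^(-0.5).
MRS = MU_w/MU_z = (6)·z/w.
Tangency: set MRS = p_w/p_z = 2/1 = 2.
So (6)·z/w = 2, i.e. z = (1/3)·w.
Substitute into the budget 2·w + 1·z = 21: (7/3)·w = 21, so w* = 9.
Then z* = (1/3)·9 = 3.

w* = 9, z* = 3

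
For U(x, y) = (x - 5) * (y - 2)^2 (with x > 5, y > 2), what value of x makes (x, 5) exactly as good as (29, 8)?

x = 101

U(29, 8) = 864.
Set U(x, 5) = 864 and solve.
With y = 5: (5 − 2)^2 = 9, so (x − 5) = 864/9 = 96.
So x = 5 + 96 = 101.
Check: U(101, 5) = 864.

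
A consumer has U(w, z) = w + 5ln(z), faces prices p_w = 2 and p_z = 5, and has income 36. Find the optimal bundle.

MU_w = 1, MU_z = 5/z.
MRS = 1 ÷ (5/z).
Tangency: set MRS = p_w/p_z = 2/5 = 0.4.
MRS depends only on z: 0.2·z = 0.4 ⇒ z* = 0.4/0.2 = 2.
From the budget, 2·w = 36 − 5·2 = 26, so w* = 13.

w* = 13, z* = 2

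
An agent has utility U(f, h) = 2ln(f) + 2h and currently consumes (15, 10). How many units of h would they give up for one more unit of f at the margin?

MRS = 1/15

MU_f = 2/f, MU_h = 2.
MRS = 2/f ÷ 2.
At (15, 10): MRS = 1/15.
That is, one extra unit of f is worth 1/15 units of h at the margin.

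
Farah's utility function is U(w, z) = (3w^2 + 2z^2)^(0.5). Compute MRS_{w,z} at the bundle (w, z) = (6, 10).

For CES with ρ = 2, MRS = (3/2)·(z/w)^(-1).
At (6, 10): MRS = 0.9.
So at (6, 10) the consumer would give up 0.9 units of z for one more unit of w.

MRS = 0.9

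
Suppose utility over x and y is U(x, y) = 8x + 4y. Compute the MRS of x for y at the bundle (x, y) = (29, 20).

MRS = 2

MU_x = 8, MU_y = 4, so MRS = 8/4 = 2 at every bundle.
At (29, 20): MRS = 2.
That is, one extra unit of x is worth 2 units of y at the margin.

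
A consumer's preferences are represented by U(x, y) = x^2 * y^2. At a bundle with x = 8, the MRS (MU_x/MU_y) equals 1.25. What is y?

MU_x = 2·x·y^2 and MU_y = 2·x^2·y.
MRS = MU_x/MU_y = y/x.
Substitute x = 8: MRS = y/8. Setting y/8 = 1.25 gives y = 1.25·8 = 10.

y = 10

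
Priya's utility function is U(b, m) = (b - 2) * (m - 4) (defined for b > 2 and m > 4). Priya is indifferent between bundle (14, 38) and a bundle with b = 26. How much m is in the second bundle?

U(14, 38) = 408.
Set U(26, m) = 408 and solve.
With b = 26: (26 − 2) = 24, so (m − 4) = 408/24 = 17.
So m = 4 + 17 = 21.
Check: U(26, 21) = 408.

m = 21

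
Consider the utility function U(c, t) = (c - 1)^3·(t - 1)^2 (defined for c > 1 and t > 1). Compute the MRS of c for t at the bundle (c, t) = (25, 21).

MRS = 1.25

MU_c = 3·(c−1)^2·(t−1)^2, MU_t = 2·(c−1)^3·(t−1).
MRS = (3/2)·(t−1)/(c−1).
At (25, 21): MRS = 1.25.
So at (25, 21) the consumer would give up 1.25 units of t for one more unit of c.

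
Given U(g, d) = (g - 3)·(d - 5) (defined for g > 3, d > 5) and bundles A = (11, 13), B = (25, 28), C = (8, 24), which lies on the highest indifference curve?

Evaluate utility at each bundle:
U(A) = 64.
U(B) = 506.
U(C) = 95.
Highest utility is B, so B ≻ C ≻ A.

Bundle B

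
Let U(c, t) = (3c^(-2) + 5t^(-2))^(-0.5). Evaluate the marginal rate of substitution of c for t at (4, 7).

For CES with ρ = -2, MRS = (3/5)·(t/c)^3.
At (4, 7): MRS = 1029/320.
So at (4, 7) the consumer would give up 1029/320 units of t for one more unit of c.

MRS = 1029/320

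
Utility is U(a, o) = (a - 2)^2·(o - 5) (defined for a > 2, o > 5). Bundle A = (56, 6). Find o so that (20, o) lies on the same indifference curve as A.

U(56, 6) = 2916.
Set U(20, o) = 2916 and solve.
With a = 20: (20 − 2)^2 = 324, so (o − 5) = 2916/324 = 9.
So o = 5 + 9 = 14.
Check: U(20, 14) = 2916.

o = 14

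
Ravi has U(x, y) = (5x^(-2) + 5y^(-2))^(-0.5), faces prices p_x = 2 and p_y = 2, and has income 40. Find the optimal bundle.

x* = 10, y* = 10

For CES with ρ = -2, MRS = (y/x)^3.
Tangency: set MRS = p_x/p_y = 2/2 = 1.
So (y/x)^3 = 1; taking the cube root, y/x = 1, i.e. y = x.
Substitute into the budget 2·x + 2·y = 40: 4·x = 40, so x* = 10 and y* = 10.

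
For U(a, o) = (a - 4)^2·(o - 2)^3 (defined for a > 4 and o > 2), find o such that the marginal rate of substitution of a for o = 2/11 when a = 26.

o = 8

MU_a = 2·(a−4)·(o−2)^3, MU_o = 3·(a−4)^2·(o−2)^2.
MRS = (2/3)·(o−2)/(a−4).
Substitute a = 26: MRS = (o − 2)/33. Setting this equal to 2/11 gives o − 2 = (2/11)·33 = 6, so o = 8.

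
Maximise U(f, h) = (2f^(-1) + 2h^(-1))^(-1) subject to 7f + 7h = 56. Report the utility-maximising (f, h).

f* = 4, h* = 4

For CES with ρ = -1, MRS = (h/f)^2.
Tangency: set MRS = p_f/p_h = 7/7 = 1.
So (h/f)^2 = 1; taking the square root, h/f = 1, i.e. h = f.
Substitute into the budget 7·f + 7·h = 56: 14·f = 56, so f* = 4 and h* = 4.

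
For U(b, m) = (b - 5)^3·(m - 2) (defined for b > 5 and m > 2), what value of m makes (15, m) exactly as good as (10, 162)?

m = 22

U(10, 162) = 20000.
Set U(15, m) = 20000 and solve.
With b = 15: (15 − 5)^3 = 1000, so (m − 2) = 20000/1000 = 20.
So m = 2 + 20 = 22.
Check: U(15, 22) = 20000.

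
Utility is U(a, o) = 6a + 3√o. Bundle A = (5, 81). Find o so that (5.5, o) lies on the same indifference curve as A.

U(5, 81) = 57.
Set U(5.5, o) = 57 and solve.
With a = 5.5: 3√o = 57 − 6·5.5 = 24, so √o = 8 and o = 64.
Check: U(5.5, 64) = 57.

o = 64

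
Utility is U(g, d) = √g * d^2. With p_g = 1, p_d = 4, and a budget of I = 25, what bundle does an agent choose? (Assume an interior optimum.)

MU_g = 0.5·g^(-0.5)·d^2 and MU_d = 2·√g·d.
MRS = MU_g/MU_d = (0.25)·d/g.
Tangency: set MRS = p_g/p_d = 1/4 = 0.25.
So (0.25)·d/g = 0.25, i.e. d = g.
Substitute into the budget 1·g + 4·d = 25: 5·g = 25, so g* = 5.
Then d* = 5.

g* = 5, d* = 5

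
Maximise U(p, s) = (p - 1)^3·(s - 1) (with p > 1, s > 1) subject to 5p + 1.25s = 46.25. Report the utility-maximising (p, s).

MU_p = 3·(p−1)^2·(s−1), MU_s = (p−1)^3.
MRS = (3/1)·(s−1)/(p−1).
Tangency: set MRS = p_p/p_s = 5/1.25 = 4.
So (3/1)·(s − 1)/(p − 1) = 4, i.e. (s − 1) = (4/3)·(p − 1).
Rewrite the budget in excess-of-subsistence terms: 5·(p − 1) + 1.25·(s − 1) = 46.25 − 5·1 − 1.25·1 = 40.
Substituting, (20/3)·(p − 1) = 40, so p − 1 = 6 and p* = 7.
Then s − 1 = (4/3)·6 = 8, so s* = 9.

p* = 7, s* = 9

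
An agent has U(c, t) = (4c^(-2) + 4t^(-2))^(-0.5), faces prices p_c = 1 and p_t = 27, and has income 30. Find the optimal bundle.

For CES with ρ = -2, MRS = (t/c)^3.
Tangency: set MRS = p_c/p_t = 1/27.
So (t/c)^3 = 1/27; taking the cube root, t/c = 1/3, i.e. t = (1/3)·c.
Substitute into the budget 1·c + 27·t = 30: 10·c = 30, so c* = 3 and t* = (1/3)·3 = 1.

c* = 3, t* = 1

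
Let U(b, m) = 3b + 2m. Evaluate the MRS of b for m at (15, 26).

MU_b = 3, MU_m = 2, so MRS = 3/2 = 1.5 at every bundle.
At (15, 26): MRS = 1.5.
The indifference curve has slope −1.5 at this bundle.

MRS = 1.5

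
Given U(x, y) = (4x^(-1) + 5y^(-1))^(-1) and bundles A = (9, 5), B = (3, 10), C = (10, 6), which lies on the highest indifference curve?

Evaluate utility at each bundle:
U(A) = 0.692.
U(B) = 0.545.
U(C) = 0.811.
Highest utility is C, so C ≻ A ≻ B.

Bundle C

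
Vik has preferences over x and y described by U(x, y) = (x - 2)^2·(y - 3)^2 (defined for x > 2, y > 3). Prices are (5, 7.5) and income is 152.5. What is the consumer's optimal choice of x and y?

x* = 14, y* = 11

MU_x = 2·(x−2)·(y−3)^2, MU_y = 2·(x−2)^2·(y−3).
MRS = (y−3)/(x−2).
Tangency: set MRS = p_x/p_y = 5/7.5 = 2/3.
So (y − 3)/(x − 2) = 2/3, i.e. (y − 3) = (2/3)·(x − 2).
Rewrite the budget in excess-of-subsistence terms: 5·(x − 2) + 7.5·(y − 3) = 152.5 − 5·2 − 7.5·3 = 120.
Substituting, 10·(x − 2) = 120, so x − 2 = 12 and x* = 14.
Then y − 3 = (2/3)·12 = 8, so y* = 11.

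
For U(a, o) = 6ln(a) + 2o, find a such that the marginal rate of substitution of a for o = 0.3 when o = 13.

MU_a = 6/a, MU_o = 2.
MRS = 6/a ÷ 2.
MRS depends only on a: 3/a = 0.3 ⇒ a = 3/0.3 = 10.

a = 10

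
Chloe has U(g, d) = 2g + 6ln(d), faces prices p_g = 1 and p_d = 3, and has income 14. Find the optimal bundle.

g* = 11, d* = 1

MU_g = 2, MU_d = 6/d.
MRS = 2 ÷ (6/d).
Tangency: set MRS = p_g/p_d = 1/3.
MRS depends only on d: (1/3)·d = 1/3 ⇒ d* = (1/3)/(1/3) = 1.
From the budget, 1·g = 14 − 3·1 = 11, so g* = 11.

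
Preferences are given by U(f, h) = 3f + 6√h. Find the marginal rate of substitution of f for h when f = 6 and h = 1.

MRS = 1

MU_f = 3, MU_h = 6/(2√h).
MRS = 3 ÷ (6/(2√h)).
At (6, 1): MRS = 1.
That is, one extra unit of f is worth 1 units of h at the margin.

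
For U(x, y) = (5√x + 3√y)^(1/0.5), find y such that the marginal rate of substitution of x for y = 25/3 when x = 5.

For CES with ρ = 0.5, MRS = (5/3)·√(y/x).
Setting (5/3)·√(y/5) = 25/3 gives √(y/5) = 5, so y/5 = 25 and y = 125.

y = 125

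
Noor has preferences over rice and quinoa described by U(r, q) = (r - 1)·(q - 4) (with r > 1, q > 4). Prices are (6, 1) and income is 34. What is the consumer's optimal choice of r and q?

r* = 3, q* = 16

MU_r = (q−4), MU_q = (r−1).
MRS = (q−4)/(r−1).
Tangency: set MRS = p_r/p_q = 6/1 = 6.
So (q − 4)/(r − 1) = 6, i.e. (q − 4) = 6·(r − 1).
Rewrite the budget in excess-of-subsistence terms: 6·(r − 1) + 1·(q − 4) = 34 − 6·1 − 1·4 = 24.
Substituting, 12·(r − 1) = 24, so r − 1 = 2 and r* = 3.
Then q − 4 = 6·2 = 12, so q* = 16.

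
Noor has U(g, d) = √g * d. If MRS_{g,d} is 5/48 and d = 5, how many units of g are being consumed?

MU_g = 0.5·g^(-0.5)·d and MU_d = √g.
MRS = MU_g/MU_d = (0.5)·d/g.
Substitute d = 5: MRS = 2.5/g. Setting 2.5/g = 5/48 gives g = 2.5/(5/48) = 24.

g = 24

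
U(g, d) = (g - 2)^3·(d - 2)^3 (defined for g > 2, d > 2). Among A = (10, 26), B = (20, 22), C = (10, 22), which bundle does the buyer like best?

Bundle B

Evaluate utility at each bundle:
U(A) = 7077888.
U(B) = 46656000.
U(C) = 4096000.
Highest utility is B, so B ≻ A ≻ C.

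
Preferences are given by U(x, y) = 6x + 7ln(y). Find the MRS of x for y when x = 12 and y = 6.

MRS = 36/7

MU_x = 6, MU_y = 7/y.
MRS = 6 ÷ (7/y).
At (12, 6): MRS = 36/7.
So at (12, 6) the consumer would give up 36/7 units of y for one more unit of x.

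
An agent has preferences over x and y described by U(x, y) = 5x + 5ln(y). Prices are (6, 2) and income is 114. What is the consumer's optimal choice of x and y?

x* = 18, y* = 3

MU_x = 5, MU_y = 5/y.
MRS = 5 ÷ (5/y).
Tangency: set MRS = p_x/p_y = 6/2 = 3.
MRS depends only on y: y = 3 ⇒ y* = 3.
From the budget, 6·x = 114 − 2·3 = 108, so x* = 18.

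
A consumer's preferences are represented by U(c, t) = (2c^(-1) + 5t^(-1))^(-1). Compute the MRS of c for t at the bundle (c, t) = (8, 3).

For CES with ρ = -1, MRS = (2/5)·(t/c)^2.
At (8, 3): MRS = 9/160.
The indifference curve has slope −9/160 at this bundle.

MRS = 9/160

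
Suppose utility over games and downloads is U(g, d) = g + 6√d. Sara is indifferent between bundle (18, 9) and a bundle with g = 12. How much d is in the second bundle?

U(18, 9) = 36.
Set U(12, d) = 36 and solve.
With g = 12: 6√d = 36 − 12 = 24, so √d = 4 and d = 16.
Check: U(12, 16) = 36.

d = 16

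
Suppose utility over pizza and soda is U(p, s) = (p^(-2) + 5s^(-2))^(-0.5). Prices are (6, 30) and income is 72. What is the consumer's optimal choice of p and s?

For CES with ρ = -2, MRS = (1/5)·(s/p)^3.
Tangency: set MRS = p_p/p_s = 6/30 = 0.2.
So (s/p)^3 = 1; taking the cube root, s/p = 1, i.e. s = p.
Substitute into the budget 6·p + 30·s = 72: 36·p = 72, so p* = 2 and s* = 2.

p* = 2, s* = 2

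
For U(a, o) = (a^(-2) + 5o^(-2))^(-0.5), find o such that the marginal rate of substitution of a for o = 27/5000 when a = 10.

o = 3

For CES with ρ = -2, MRS = (1/5)·(o/a)^3.
Setting (1/5)·(o/10)^3 = 27/5000 gives (o/10)^3 = 27/1000, so o/10 = 0.3 and o = 3.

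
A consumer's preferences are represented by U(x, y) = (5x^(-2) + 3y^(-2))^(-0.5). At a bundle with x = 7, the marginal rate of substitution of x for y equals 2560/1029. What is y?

For CES with ρ = -2, MRS = (5/3)·(y/x)^3.
Setting (5/3)·(y/7)^3 = 2560/1029 gives (y/7)^3 = 512/343, so y/7 = 8/7 and y = 8.

y = 8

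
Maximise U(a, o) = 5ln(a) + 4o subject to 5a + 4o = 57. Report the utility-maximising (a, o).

a* = 1, o* = 13

MU_a = 5/a, MU_o = 4.
MRS = 5/a ÷ 4.
Tangency: set MRS = p_a/p_o = 5/4 = 1.25.
MRS depends only on a: 1.25/a = 1.25 ⇒ a* = 1.25/1.25 = 1.
From the budget, 4·o = 57 − 5·1 = 52, so o* = 13.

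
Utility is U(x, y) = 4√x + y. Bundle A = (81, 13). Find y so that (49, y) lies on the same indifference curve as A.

U(81, 13) = 49.
Set U(49, y) = 49 and solve.
With x = 49: √49 = 7, so y = 49 − 4·7 = 21.
Check: U(49, 21) = 49.

y = 21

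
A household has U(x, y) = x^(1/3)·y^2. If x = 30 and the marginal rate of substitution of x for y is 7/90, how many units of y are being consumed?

MU_x = 1/3·x^(-2/3)·y^2 and MU_y = 2·x^(1/3)·y.
MRS = MU_x/MU_y = (1/6)·y/x.
Substitute x = 30: MRS = y/180. Setting y/180 = 7/90 gives y = (7/90)·180 = 14.

y = 14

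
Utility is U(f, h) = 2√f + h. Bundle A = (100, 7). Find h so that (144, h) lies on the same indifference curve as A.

U(100, 7) = 27.
Set U(144, h) = 27 and solve.
With f = 144: √144 = 12, so h = 27 − 2·12 = 3.
Check: U(144, 3) = 27.

h = 3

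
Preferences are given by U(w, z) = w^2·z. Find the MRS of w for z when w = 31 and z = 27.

MRS = 54/31

MU_w = 2·w·z and MU_z = w^2.
MRS = MU_w/MU_z = (2/1)·z/w.
At (31, 27): MRS = 54/31.
The indifference curve has slope −54/31 at this bundle.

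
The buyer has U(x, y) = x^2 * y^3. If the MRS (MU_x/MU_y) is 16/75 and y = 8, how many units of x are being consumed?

MU_x = 2·x·y^3 and MU_y = 3·x^2·y^2.
MRS = MU_x/MU_y = (2/3)·y/x.
Substitute y = 8: MRS = (16/3)/x. Setting (16/3)/x = 16/75 gives x = (16/3)/(16/75) = 25.

x = 25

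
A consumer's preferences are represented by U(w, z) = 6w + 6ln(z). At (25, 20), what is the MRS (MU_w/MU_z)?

MRS = 20

MU_w = 6, MU_z = 6/z.
MRS = 6 ÷ (6/z).
At (25, 20): MRS = 20.
The indifference curve has slope −20 at this bundle.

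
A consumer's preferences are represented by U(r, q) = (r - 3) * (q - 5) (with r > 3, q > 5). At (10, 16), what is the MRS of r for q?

MU_r = (q−5), MU_q = (r−3).
MRS = (q−5)/(r−3).
At (10, 16): MRS = 11/7.
That is, one extra unit of r is worth 11/7 units of q at the margin.

MRS = 11/7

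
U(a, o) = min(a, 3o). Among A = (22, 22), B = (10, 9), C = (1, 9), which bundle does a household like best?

Bundle A

Evaluate utility at each bundle:
U(A) = 22.
U(B) = 10.
U(C) = 1.
Highest utility is A, so A ≻ B ≻ C.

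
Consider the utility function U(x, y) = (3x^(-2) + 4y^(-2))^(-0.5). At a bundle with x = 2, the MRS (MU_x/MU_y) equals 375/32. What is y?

For CES with ρ = -2, MRS = (3/4)·(y/x)^3.
Setting (3/4)·(y/2)^3 = 375/32 gives (y/2)^3 = 15.625, so y/2 = 2.5 and y = 5.

y = 5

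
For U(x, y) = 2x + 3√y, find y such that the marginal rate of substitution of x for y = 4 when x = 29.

MU_x = 2, MU_y = 3/(2√y).
MRS = 2 ÷ (3/(2√y)).
MRS depends only on y: (4/3)·√y = 4 ⇒ √y = 4/(4/3) = 3 ⇒ y = 9.

y = 9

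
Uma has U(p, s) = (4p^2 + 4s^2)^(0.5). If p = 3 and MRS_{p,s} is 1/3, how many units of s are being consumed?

s = 9

For CES with ρ = 2, MRS = (s/p)^(-1).
Setting (s/3)^(-1) = 1/3 gives s/3 = 3 and s = 9.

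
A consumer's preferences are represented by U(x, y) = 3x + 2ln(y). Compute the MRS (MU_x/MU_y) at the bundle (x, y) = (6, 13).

MRS = 19.5

MU_x = 3, MU_y = 2/y.
MRS = 3 ÷ (2/y).
At (6, 13): MRS = 19.5.
The indifference curve has slope −19.5 at this bundle.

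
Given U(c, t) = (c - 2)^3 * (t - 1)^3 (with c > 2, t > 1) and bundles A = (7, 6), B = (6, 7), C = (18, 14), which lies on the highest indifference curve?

Evaluate utility at each bundle:
U(A) = 15625.
U(B) = 13824.
U(C) = 8998912.
Highest utility is C, so C ≻ A ≻ B.

Bundle C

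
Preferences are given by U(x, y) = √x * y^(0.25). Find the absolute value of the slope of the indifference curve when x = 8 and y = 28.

MU_x = 0.5·x^(-0.5)·y^(0.25) and MU_y = 0.25·√x·y^(-0.75).
MRS = MU_x/MU_y = (2)·y/x.
At (8, 28): MRS = 7.
So at (8, 28) the consumer would give up 7 units of y for one more unit of x.

MRS = 7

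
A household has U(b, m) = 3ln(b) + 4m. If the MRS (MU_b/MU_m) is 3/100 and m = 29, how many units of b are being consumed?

b = 25

MU_b = 3/b, MU_m = 4.
MRS = 3/b ÷ 4.
MRS depends only on b: 0.75/b = 3/100 ⇒ b = 0.75/(3/100) = 25.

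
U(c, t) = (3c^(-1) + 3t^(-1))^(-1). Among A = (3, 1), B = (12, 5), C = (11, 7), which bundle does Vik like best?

Bundle C

Evaluate utility at each bundle:
U(A) = 0.250.
U(B) = 1.176.
U(C) = 1.426.
Highest utility is C, so C ≻ B ≻ A.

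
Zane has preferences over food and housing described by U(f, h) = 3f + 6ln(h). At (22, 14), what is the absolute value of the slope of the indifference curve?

MU_f = 3, MU_h = 6/h.
MRS = 3 ÷ (6/h).
At (22, 14): MRS = 7.
That is, one extra unit of f is worth 7 units of h at the margin.

MRS = 7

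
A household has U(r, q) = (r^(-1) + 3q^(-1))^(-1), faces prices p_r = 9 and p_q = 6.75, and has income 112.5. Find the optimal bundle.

For CES with ρ = -1, MRS = (1/3)·(q/r)^2.
Tangency: set MRS = p_r/p_q = 9/6.75 = 4/3.
So (q/r)^2 = 4; taking the square root, q/r = 2, i.e. q = 2·r.
Substitute into the budget 9·r + 6.75·q = 112.5: 22.5·r = 112.5, so r* = 5 and q* = 2·5 = 10.

r* = 5, q* = 10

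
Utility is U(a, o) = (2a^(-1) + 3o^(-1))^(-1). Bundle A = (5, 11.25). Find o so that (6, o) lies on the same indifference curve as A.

o = 9

U depends on (a, o) only through S = 2a^(-1) + 3o^(-1), so equal utility means equal S. At (5, 11.25): S = 2/3.
With a = 6: 2·6^(-1) = 1/3, so 3o^(-1) = 2/3 − 1/3 = 1/3, i.e. o^(-1) = 1/9.
Hence o = 1/(1/9) = 9.
Check: U(6, 9) = 1.5.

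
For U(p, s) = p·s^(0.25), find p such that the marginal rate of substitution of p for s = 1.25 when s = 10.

MU_p = s^(0.25) and MU_s = 0.25·p·s^(-0.75).
MRS = MU_p/MU_s = (4)·s/p.
Substitute s = 10: MRS = 40/p. Setting 40/p = 1.25 gives p = 40/1.25 = 32.

p = 32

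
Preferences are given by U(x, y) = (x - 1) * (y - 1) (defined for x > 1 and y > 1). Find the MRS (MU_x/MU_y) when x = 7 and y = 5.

MU_x = (y−1), MU_y = (x−1).
MRS = (y−1)/(x−1).
At (7, 5): MRS = 2/3.
That is, one extra unit of x is worth 2/3 units of y at the margin.

MRS = 2/3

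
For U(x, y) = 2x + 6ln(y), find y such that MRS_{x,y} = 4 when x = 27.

y = 12

MU_x = 2, MU_y = 6/y.
MRS = 2 ÷ (6/y).
MRS depends only on y: (1/3)·y = 4 ⇒ y = 4/(1/3) = 12.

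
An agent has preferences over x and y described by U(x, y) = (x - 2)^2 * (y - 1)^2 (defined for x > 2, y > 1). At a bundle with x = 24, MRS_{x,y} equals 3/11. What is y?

y = 7

MU_x = 2·(x−2)·(y−1)^2, MU_y = 2·(x−2)^2·(y−1).
MRS = (y−1)/(x−2).
Substitute x = 24: MRS = (y − 1)/22. Setting this equal to 3/11 gives y − 1 = (3/11)·22 = 6, so y = 7.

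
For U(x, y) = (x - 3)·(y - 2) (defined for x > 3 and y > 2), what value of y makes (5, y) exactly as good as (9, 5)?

U(9, 5) = 18.
Set U(5, y) = 18 and solve.
With x = 5: (5 − 3) = 2, so (y − 2) = 18/2 = 9.
So y = 2 + 9 = 11.
Check: U(5, 11) = 18.

y = 11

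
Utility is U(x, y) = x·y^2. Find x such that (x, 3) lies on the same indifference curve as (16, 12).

x = 256

U(16, 12) = 2304.
Set U(x, 3) = 2304 and solve.
With y = 3: 3^2 = 9, so x = 2304/9 = 256.
Check: U(256, 3) = 2304.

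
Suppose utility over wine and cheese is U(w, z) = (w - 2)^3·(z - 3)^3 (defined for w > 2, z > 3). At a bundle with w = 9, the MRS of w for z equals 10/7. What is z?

MU_w = 3·(w−2)^2·(z−3)^3, MU_z = 3·(w−2)^3·(z−3)^2.
MRS = (z−3)/(w−2).
Substitute w = 9: MRS = (z − 3)/7. Setting this equal to 10/7 gives z − 3 = (10/7)·7 = 10, so z = 13.

z = 13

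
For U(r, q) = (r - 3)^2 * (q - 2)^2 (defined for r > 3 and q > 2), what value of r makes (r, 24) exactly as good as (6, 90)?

r = 15

U(6, 90) = 69696.
Set U(r, 24) = 69696 and solve.
With q = 24: (24 − 2)^2 = 484, so (r − 3)^2 = 69696/484 = 144.
Taking the square root (with r > 3): r − 3 = 12, so r = 15.
Check: U(15, 24) = 69696.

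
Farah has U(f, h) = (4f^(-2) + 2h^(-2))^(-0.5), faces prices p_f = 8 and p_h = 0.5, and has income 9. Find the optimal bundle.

For CES with ρ = -2, MRS = (4/2)·(h/f)^3.
Tangency: set MRS = p_f/p_h = 8/0.5 = 16.
So (h/f)^3 = 8; taking the cube root, h/f = 2, i.e. h = 2·f.
Substitute into the budget 8·f + 0.5·h = 9: 9·f = 9, so f* = 1 and h* = 2·1 = 2.

f* = 1, h* = 2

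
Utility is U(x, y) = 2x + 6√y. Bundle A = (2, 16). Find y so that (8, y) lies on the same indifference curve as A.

U(2, 16) = 28.
Set U(8, y) = 28 and solve.
With x = 8: 6√y = 28 − 2·8 = 12, so √y = 2 and y = 4.
Check: U(8, 4) = 28.

y = 4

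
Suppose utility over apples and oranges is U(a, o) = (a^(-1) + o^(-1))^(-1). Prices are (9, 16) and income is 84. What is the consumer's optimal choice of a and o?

a* = 4, o* = 3

For CES with ρ = -1, MRS = (o/a)^2.
Tangency: set MRS = p_a/p_o = 9/16.
So (o/a)^2 = 9/16; taking the square root, o/a = 0.75, i.e. o = 0.75·a.
Substitute into the budget 9·a + 16·o = 84: 21·a = 84, so a* = 4 and o* = 0.75·4 = 3.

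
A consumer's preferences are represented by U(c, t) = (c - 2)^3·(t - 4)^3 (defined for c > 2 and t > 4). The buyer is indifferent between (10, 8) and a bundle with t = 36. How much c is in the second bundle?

c = 3

U(10, 8) = 32768.
Set U(c, 36) = 32768 and solve.
With t = 36: (36 − 4)^3 = 32768, so (c − 2)^3 = 32768/32768 = 1.
Taking the cube root (with c > 2): c − 2 = 1, so c = 3.
Check: U(3, 36) = 32768.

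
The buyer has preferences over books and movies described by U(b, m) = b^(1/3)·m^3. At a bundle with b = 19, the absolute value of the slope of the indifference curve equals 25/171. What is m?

MU_b = 1/3·b^(-2/3)·m^3 and MU_m = 3·b^(1/3)·m^2.
MRS = MU_b/MU_m = (1/9)·m/b.
Substitute b = 19: MRS = m/171. Setting m/171 = 25/171 gives m = (25/171)·171 = 25.

m = 25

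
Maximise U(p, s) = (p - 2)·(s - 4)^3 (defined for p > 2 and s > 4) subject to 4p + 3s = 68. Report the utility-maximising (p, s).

MU_p = (s−4)^3, MU_s = 3·(p−2)·(s−4)^2.
MRS = (1/3)·(s−4)/(p−2).
Tangency: set MRS = p_p/p_s = 4/3.
So (1/3)·(s − 4)/(p − 2) = 4/3, i.e. (s − 4) = 4·(p − 2).
Rewrite the budget in excess-of-subsistence terms: 4·(p − 2) + 3·(s − 4) = 68 − 4·2 − 3·4 = 48.
Substituting, 16·(p − 2) = 48, so p − 2 = 3 and p* = 5.
Then s − 4 = 4·3 = 12, so s* = 16.

p* = 5, s* = 16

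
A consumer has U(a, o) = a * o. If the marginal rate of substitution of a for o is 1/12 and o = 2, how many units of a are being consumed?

MU_a = o and MU_o = a.
MRS = MU_a/MU_o = o/a.
Substitute o = 2: MRS = 2/a. Setting 2/a = 1/12 gives a = 2/(1/12) = 24.

a = 24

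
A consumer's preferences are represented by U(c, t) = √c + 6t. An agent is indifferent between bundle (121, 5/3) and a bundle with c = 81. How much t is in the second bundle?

U(121, 5/3) = 21.
Set U(81, t) = 21 and solve.
With c = 81: √81 = 9, so 6t = 21 − 9 = 12 and t = 2.
Check: U(81, 2) = 21.

t = 2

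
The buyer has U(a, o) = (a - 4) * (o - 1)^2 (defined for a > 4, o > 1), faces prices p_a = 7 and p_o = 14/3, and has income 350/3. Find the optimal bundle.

a* = 8, o* = 13

MU_a = (o−1)^2, MU_o = 2·(a−4)·(o−1).
MRS = (1/2)·(o−1)/(a−4).
Tangency: set MRS = p_a/p_o = 7/(14/3) = 1.5.
So (1/2)·(o − 1)/(a − 4) = 1.5, i.e. (o − 1) = 3·(a − 4).
Rewrite the budget in excess-of-subsistence terms: 7·(a − 4) + (14/3)·(o − 1) = 350/3 − 7·4 − (14/3)·1 = 84.
Substituting, 21·(a − 4) = 84, so a − 4 = 4 and a* = 8.
Then o − 1 = 3·4 = 12, so o* = 13.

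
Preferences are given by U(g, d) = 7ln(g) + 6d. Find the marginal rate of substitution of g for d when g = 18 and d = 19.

MU_g = 7/g, MU_d = 6.
MRS = 7/g ÷ 6.
At (18, 19): MRS = 7/108.
That is, one extra unit of g is worth 7/108 units of d at the margin.

MRS = 7/108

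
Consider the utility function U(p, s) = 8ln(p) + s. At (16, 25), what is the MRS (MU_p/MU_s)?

MU_p = 8/p, MU_s = 1.
MRS = 8/p ÷ 1.
At (16, 25): MRS = 0.5.
The indifference curve has slope −0.5 at this bundle.

MRS = 0.5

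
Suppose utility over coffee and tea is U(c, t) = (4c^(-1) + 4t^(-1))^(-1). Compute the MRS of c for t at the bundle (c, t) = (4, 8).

For CES with ρ = -1, MRS = (t/c)^2.
At (4, 8): MRS = 4.
So at (4, 8) the consumer would give up 4 units of t for one more unit of c.

MRS = 4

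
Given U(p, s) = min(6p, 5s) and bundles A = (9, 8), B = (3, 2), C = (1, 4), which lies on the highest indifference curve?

Bundle A

Evaluate utility at each bundle:
U(A) = 40.
U(B) = 10.
U(C) = 6.
Highest utility is A, so A ≻ B ≻ C.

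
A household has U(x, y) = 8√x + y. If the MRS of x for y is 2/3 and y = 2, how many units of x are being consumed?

MU_x = 8/(2√x), MU_y = 1.
MRS = 8/(2√x) ÷ 1.
MRS depends only on x: 4/√x = 2/3 ⇒ √x = 4/(2/3) = 6 ⇒ x = 36.

x = 36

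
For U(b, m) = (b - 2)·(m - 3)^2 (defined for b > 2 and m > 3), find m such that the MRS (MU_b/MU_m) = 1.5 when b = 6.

MU_b = (m−3)^2, MU_m = 2·(b−2)·(m−3).
MRS = (1/2)·(m−3)/(b−2).
Substitute b = 6: MRS = (m − 3)/8. Setting this equal to 1.5 gives m − 3 = 1.5·8 = 12, so m = 15.

m = 15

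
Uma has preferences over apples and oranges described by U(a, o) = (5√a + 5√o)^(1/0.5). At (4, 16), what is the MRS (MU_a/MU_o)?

MRS = 2

For CES with ρ = 0.5, MRS = √(o/a).
At (4, 16): MRS = 2.
The indifference curve has slope −2 at this bundle.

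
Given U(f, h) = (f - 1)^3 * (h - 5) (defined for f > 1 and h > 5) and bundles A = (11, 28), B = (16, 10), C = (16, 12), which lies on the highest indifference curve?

Evaluate utility at each bundle:
U(A) = 23000.
U(B) = 16875.
U(C) = 23625.
Highest utility is C, so C ≻ A ≻ B.

Bundle C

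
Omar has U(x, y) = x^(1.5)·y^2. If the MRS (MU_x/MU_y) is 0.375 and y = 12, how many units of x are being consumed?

x = 24

MU_x = 1.5·√x·y^2 and MU_y = 2·x^(1.5)·y.
MRS = MU_x/MU_y = (0.75)·y/x.
Substitute y = 12: MRS = 9/x. Setting 9/x = 0.375 gives x = 9/0.375 = 24.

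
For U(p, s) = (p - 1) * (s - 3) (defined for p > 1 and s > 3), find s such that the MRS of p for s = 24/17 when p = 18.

MU_p = (s−3), MU_s = (p−1).
MRS = (s−3)/(p−1).
Substitute p = 18: MRS = (s − 3)/17. Setting this equal to 24/17 gives s − 3 = (24/17)·17 = 24, so s = 27.

s = 27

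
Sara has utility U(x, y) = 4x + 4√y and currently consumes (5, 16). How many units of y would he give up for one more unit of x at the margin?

MU_x = 4, MU_y = 4/(2√y).
MRS = 4 ÷ (4/(2√y)).
At (5, 16): MRS = 8.
That is, one extra unit of x is worth 8 units of y at the margin.

MRS = 8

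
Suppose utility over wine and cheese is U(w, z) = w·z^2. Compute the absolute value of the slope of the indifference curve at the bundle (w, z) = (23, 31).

MRS = 31/46

MU_w = z^2 and MU_z = 2·w·z.
MRS = MU_w/MU_z = (1/2)·z/w.
At (23, 31): MRS = 31/46.
The indifference curve has slope −31/46 at this bundle.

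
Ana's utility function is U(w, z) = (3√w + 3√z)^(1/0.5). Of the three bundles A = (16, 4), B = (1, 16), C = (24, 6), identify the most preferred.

Evaluate utility at each bundle:
U(A) = 324.000.
U(B) = 225.000.
U(C) = 486.000.
Highest utility is C, so C ≻ A ≻ B.

Bundle C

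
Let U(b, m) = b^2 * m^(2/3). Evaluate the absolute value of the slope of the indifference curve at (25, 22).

MRS = 66/25

MU_b = 2·b·m^(2/3) and MU_m = 2/3·b^2·m^(-1/3).
MRS = MU_b/MU_m = (3)·m/b.
At (25, 22): MRS = 66/25.
That is, one extra unit of b is worth 66/25 units of m at the margin.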